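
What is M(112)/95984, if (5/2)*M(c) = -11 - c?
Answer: -123/239960 ≈ -0.00051259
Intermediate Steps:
M(c) = -22/5 - 2*c/5 (M(c) = 2*(-11 - c)/5 = -22/5 - 2*c/5)
M(112)/95984 = (-22/5 - ⅖*112)/95984 = (-22/5 - 224/5)*(1/95984) = -246/5*1/95984 = -123/239960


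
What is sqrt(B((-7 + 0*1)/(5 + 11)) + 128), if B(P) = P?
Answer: sqrt(2041)/4 ≈ 11.294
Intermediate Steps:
sqrt(B((-7 + 0*1)/(5 + 11)) + 128) = sqrt((-7 + 0*1)/(5 + 11) + 128) = sqrt((-7 + 0)/16 + 128) = sqrt(-7*1/16 + 128) = sqrt(-7/16 + 128) = sqrt(2041/16) = sqrt(2041)/4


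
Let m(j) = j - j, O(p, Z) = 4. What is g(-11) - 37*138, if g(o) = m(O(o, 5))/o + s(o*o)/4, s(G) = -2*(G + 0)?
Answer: -10333/2 ≈ -5166.5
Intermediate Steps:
s(G) = -2*G
m(j) = 0
g(o) = -o²/2 (g(o) = 0/o - 2*o*o/4 = 0 - 2*o²*(¼) = 0 - o²/2 = -o²/2)
g(-11) - 37*138 = -½*(-11)² - 37*138 = -½*121 - 5106 = -121/2 - 5106 = -10333/2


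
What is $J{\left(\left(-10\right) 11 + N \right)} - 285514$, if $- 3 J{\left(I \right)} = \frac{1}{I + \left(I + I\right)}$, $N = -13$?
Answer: $- \frac{316063997}{1107} \approx -2.8551 \cdot 10^{5}$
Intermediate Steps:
$J{\left(I \right)} = - \frac{1}{9 I}$ ($J{\left(I \right)} = - \frac{1}{3 \left(I + \left(I + I\right)\right)} = - \frac{1}{3 \left(I + 2 I\right)} = - \frac{1}{3 \cdot 3 I} = - \frac{\frac{1}{3} \frac{1}{I}}{3} = - \frac{1}{9 I}$)
$J{\left(\left(-10\right) 11 + N \right)} - 285514 = - \frac{1}{9 \left(\left(-10\right) 11 - 13\right)} - 285514 = - \frac{1}{9 \left(-110 - 13\right)} - 285514 = - \frac{1}{9 \left(-123\right)} - 285514 = \left(- \frac{1}{9}\right) \left(- \frac{1}{123}\right) - 285514 = \frac{1}{1107} - 285514 = - \frac{316063997}{1107}$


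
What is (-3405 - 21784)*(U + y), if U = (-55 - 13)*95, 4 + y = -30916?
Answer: 941564820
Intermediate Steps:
y = -30920 (y = -4 - 30916 = -30920)
U = -6460 (U = -68*95 = -6460)
(-3405 - 21784)*(U + y) = (-3405 - 21784)*(-6460 - 30920) = -25189*(-37380) = 941564820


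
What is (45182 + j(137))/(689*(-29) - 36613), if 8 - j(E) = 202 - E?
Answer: -45125/56594 ≈ -0.79735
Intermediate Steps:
j(E) = -194 + E (j(E) = 8 - (202 - E) = 8 + (-202 + E) = -194 + E)
(45182 + j(137))/(689*(-29) - 36613) = (45182 + (-194 + 137))/(689*(-29) - 36613) = (45182 - 57)/(-19981 - 36613) = 45125/(-56594) = 45125*(-1/56594) = -45125/56594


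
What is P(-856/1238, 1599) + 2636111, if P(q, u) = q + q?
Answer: 1631751853/619 ≈ 2.6361e+6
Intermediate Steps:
P(q, u) = 2*q
P(-856/1238, 1599) + 2636111 = 2*(-856/1238) + 2636111 = 2*(-856*1/1238) + 2636111 = 2*(-428/619) + 2636111 = -856/619 + 2636111 = 1631751853/619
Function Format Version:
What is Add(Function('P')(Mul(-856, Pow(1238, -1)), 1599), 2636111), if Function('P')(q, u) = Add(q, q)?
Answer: Rational(1631751853, 619) ≈ 2.6361e+6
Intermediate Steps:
Function('P')(q, u) = Mul(2, q)
Add(Function('P')(Mul(-856, Pow(1238, -1)), 1599), 2636111) = Add(Mul(2, Mul(-856, Pow(1238, -1))), 2636111) = Add(Mul(2, Mul(-856, Rational(1, 1238))), 2636111) = Add(Mul(2, Rational(-428, 619)), 2636111) = Add(Rational(-856, 619), 2636111) = Rational(1631751853, 619)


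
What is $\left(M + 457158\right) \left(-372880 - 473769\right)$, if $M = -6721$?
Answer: $-381362035613$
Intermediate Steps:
$\left(M + 457158\right) \left(-372880 - 473769\right) = \left(-6721 + 457158\right) \left(-372880 - 473769\right) = 450437 \left(-846649\right) = -381362035613$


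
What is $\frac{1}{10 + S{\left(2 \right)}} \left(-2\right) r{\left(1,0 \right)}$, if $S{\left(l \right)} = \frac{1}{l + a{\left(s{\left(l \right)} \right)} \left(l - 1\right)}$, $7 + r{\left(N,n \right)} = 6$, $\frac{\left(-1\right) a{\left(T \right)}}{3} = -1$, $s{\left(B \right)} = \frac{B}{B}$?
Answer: $\frac{10}{51} \approx 0.19608$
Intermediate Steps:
$s{\left(B \right)} = 1$
$a{\left(T \right)} = 3$ ($a{\left(T \right)} = \left(-3\right) \left(-1\right) = 3$)
$r{\left(N,n \right)} = -1$ ($r{\left(N,n \right)} = -7 + 6 = -1$)
$S{\left(l \right)} = \frac{1}{-3 + 4 l}$ ($S{\left(l \right)} = \frac{1}{l + 3 \left(l - 1\right)} = \frac{1}{l + 3 \left(-1 + l\right)} = \frac{1}{l + \left(-3 + 3 l\right)} = \frac{1}{-3 + 4 l}$)
$\frac{1}{10 + S{\left(2 \right)}} \left(-2\right) r{\left(1,0 \right)} = \frac{1}{10 + \frac{1}{-3 + 4 \cdot 2}} \left(-2\right) \left(-1\right) = \frac{1}{10 + \frac{1}{-3 + 8}} \left(-2\right) \left(-1\right) = \frac{1}{10 + \frac{1}{5}} \left(-2\right) \left(-1\right) = \frac{1}{\frac{51}{5}} \left(-2\right) \left(-1\right) = \frac{5}{51} \left(-2\right) \left(-1\right) = \left(- \frac{10}{51}\right) \left(-1\right) = \frac{10}{51}$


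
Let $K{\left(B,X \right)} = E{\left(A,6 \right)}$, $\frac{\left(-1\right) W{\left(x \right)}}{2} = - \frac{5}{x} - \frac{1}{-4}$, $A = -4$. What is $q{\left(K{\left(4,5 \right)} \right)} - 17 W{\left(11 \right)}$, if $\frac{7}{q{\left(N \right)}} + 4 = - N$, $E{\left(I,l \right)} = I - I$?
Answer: $- \frac{383}{44} \approx -8.7045$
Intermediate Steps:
$E{\left(I,l \right)} = 0$
$W{\left(x \right)} = - \frac{1}{2} + \frac{10}{x}$ ($W{\left(x \right)} = - 2 \left(- \frac{5}{x} - \frac{1}{-4}\right) = - 2 \left(- \frac{5}{x} - - \frac{1}{4}\right) = - 2 \left(- \frac{5}{x} + \frac{1}{4}\right) = - 2 \left(\frac{1}{4} - \frac{5}{x}\right) = - \frac{1}{2} + \frac{10}{x}$)
$K{\left(B,X \right)} = 0$
$q{\left(N \right)} = \frac{7}{-4 - N}$
$q{\left(K{\left(4,5 \right)} \right)} - 17 W{\left(11 \right)} = - \frac{7}{4 + 0} - 17 \frac{20 - 11}{2 \cdot 11} = - \frac{7}{4} - 17 \cdot \frac{1}{2} \cdot \frac{1}{11} \left(20 - 11\right) = \left(-7\right) \frac{1}{4} - 17 \cdot \frac{1}{2} \cdot \frac{1}{11} \cdot 9 = - \frac{7}{4} - \frac{153}{22} = - \frac{383}{44}$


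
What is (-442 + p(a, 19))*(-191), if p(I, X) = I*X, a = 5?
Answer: 66277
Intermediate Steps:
(-442 + p(a, 19))*(-191) = (-442 + 5*19)*(-191) = (-442 + 95)*(-191) = -347*(-191) = 66277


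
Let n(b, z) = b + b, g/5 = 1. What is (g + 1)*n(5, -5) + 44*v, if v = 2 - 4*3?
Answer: -380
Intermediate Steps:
g = 5 (g = 5*1 = 5)
v = -10 (v = 2 - 12 = -10)
n(b, z) = 2*b
(g + 1)*n(5, -5) + 44*v = (5 + 1)*(2*5) + 44*(-10) = 6*10 - 440 = 60 - 440 = -380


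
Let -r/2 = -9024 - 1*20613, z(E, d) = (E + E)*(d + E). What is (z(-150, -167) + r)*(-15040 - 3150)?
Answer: -2808063060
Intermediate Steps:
z(E, d) = 2*E*(E + d) (z(E, d) = (2*E)*(E + d) = 2*E*(E + d))
r = 59274 (r = -2*(-9024 - 1*20613) = -2*(-9024 - 20613) = -2*(-29637) = 59274)
(z(-150, -167) + r)*(-15040 - 3150) = (2*(-150)*(-150 - 167) + 59274)*(-15040 - 3150) = (2*(-150)*(-317) + 59274)*(-18190) = (95100 + 59274)*(-18190) = 154374*(-18190) = -2808063060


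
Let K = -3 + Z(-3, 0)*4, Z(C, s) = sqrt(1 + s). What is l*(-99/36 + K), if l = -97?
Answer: 679/4 ≈ 169.75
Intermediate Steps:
K = 1 (K = -3 + sqrt(1 + 0)*4 = -3 + sqrt(1)*4 = -3 + 1*4 = -3 + 4 = 1)
l*(-99/36 + K) = -97*(-99/36 + 1) = -97*(-99*1/36 + 1) = -97*(-11/4 + 1) = -97*(-7/4) = 679/4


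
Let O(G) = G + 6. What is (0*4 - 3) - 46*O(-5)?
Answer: -49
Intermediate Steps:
O(G) = 6 + G
(0*4 - 3) - 46*O(-5) = (0*4 - 3) - 46*(6 - 5) = (0 - 3) - 46*1 = -3 - 46 = -49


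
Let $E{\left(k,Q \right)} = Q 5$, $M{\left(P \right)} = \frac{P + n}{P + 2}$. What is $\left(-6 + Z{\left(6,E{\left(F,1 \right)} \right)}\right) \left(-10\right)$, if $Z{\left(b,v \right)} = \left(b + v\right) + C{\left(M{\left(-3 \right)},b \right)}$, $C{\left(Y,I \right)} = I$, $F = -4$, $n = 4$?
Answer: $-110$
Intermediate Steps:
$M{\left(P \right)} = \frac{4 + P}{2 + P}$ ($M{\left(P \right)} = \frac{P + 4}{P + 2} = \frac{4 + P}{2 + P}$)
$E{\left(k,Q \right)} = 5 Q$
$Z{\left(b,v \right)} = v + 2 b$ ($Z{\left(b,v \right)} = \left(b + v\right) + b = v + 2 b$)
$\left(-6 + Z{\left(6,E{\left(F,1 \right)} \right)}\right) \left(-10\right) = \left(-6 + \left(5 \cdot 1 + 2 \cdot 6\right)\right) \left(-10\right) = \left(-6 + \left(5 + 12\right)\right) \left(-10\right) = \left(-6 + 17\right) \left(-10\right) = 11 \left(-10\right) = -110$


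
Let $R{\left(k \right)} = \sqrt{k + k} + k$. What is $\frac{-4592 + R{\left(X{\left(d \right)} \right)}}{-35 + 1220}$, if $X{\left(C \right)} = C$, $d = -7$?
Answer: $- \frac{1533}{395} + \frac{i \sqrt{14}}{1185} \approx -3.881 + 0.0031575 i$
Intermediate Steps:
$R{\left(k \right)} = k + \sqrt{2} \sqrt{k}$ ($R{\left(k \right)} = \sqrt{2 k} + k = \sqrt{2} \sqrt{k} + k = k + \sqrt{2} \sqrt{k}$)
$\frac{-4592 + R{\left(X{\left(d \right)} \right)}}{-35 + 1220} = \frac{-4592 - \left(7 - \sqrt{2} \sqrt{-7}\right)}{-35 + 1220} = \frac{-4592 - \left(7 - \sqrt{2} i \sqrt{7}\right)}{1185} = \left(-4592 - \left(7 - i \sqrt{14}\right)\right) \frac{1}{1185} = \left(-4599 + i \sqrt{14}\right) \frac{1}{1185} = - \frac{1533}{395} + \frac{i \sqrt{14}}{1185}$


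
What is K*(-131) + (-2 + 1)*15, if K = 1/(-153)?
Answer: -2164/153 ≈ -14.144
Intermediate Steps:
K = -1/153 ≈ -0.0065359
K*(-131) + (-2 + 1)*15 = -1/153*(-131) + (-2 + 1)*15 = 131/153 - 1*15 = 131/153 - 15 = -2164/153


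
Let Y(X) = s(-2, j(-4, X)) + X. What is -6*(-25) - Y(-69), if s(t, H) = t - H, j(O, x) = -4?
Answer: 217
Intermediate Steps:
Y(X) = 2 + X (Y(X) = (-2 - 1*(-4)) + X = (-2 + 4) + X = 2 + X)
-6*(-25) - Y(-69) = -6*(-25) - (2 - 69) = 150 - 1*(-67) = 150 + 67 = 217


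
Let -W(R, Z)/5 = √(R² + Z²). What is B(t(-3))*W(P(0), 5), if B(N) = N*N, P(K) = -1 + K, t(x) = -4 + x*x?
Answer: -125*√26 ≈ -637.38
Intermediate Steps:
t(x) = -4 + x²
W(R, Z) = -5*√(R² + Z²)
B(N) = N²
B(t(-3))*W(P(0), 5) = (-4 + (-3)²)²*(-5*√((-1 + 0)² + 5²)) = (-4 + 9)²*(-5*√((-1)² + 25)) = 5²*(-5*√(1 + 25)) = 25*(-5*√26) = -125*√26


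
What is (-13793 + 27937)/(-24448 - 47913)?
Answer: -14144/72361 ≈ -0.19546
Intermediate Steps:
(-13793 + 27937)/(-24448 - 47913) = 14144/(-72361) = 14144*(-1/72361) = -14144/72361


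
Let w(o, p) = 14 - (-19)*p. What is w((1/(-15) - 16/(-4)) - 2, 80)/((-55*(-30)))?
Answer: 767/825 ≈ 0.92970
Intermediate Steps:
w(o, p) = 14 + 19*p
w((1/(-15) - 16/(-4)) - 2, 80)/((-55*(-30))) = (14 + 19*80)/((-55*(-30))) = (14 + 1520)/1650 = 1534*(1/1650) = 767/825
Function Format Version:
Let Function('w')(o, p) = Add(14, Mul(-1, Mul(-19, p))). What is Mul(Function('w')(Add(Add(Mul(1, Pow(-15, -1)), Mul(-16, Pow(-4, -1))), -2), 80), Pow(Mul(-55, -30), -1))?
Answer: Rational(767, 825) ≈ 0.92970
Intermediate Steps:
Function('w')(o, p) = Add(14, Mul(19, p))
Mul(Function('w')(Add(Add(Mul(1, Pow(-15, -1)), Mul(-16, Pow(-4, -1))), -2), 80), Pow(Mul(-55, -30), -1)) = Mul(Add(14, Mul(19, 80)), Pow(Mul(-55, -30), -1)) = Mul(Add(14, 1520), Pow(1650, -1)) = Mul(1534, Rational(1, 1650)) = Rational(767, 825)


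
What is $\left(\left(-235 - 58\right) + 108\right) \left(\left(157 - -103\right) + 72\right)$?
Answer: $-61420$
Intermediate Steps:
$\left(\left(-235 - 58\right) + 108\right) \left(\left(157 - -103\right) + 72\right) = \left(-293 + 108\right) \left(\left(157 + 103\right) + 72\right) = - 185 \left(260 + 72\right) = \left(-185\right) 332 = -61420$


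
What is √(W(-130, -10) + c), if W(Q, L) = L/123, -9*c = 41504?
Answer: I*√69769454/123 ≈ 67.909*I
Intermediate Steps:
c = -41504/9 (c = -⅑*41504 = -41504/9 ≈ -4611.6)
W(Q, L) = L/123 (W(Q, L) = L*(1/123) = L/123)
√(W(-130, -10) + c) = √((1/123)*(-10) - 41504/9) = √(-10/123 - 41504/9) = √(-1701694/369) = I*√69769454/123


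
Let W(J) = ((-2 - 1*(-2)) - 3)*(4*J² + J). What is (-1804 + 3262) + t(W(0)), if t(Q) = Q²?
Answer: 1458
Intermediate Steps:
W(J) = -12*J² - 3*J (W(J) = ((-2 + 2) - 3)*(J + 4*J²) = (0 - 3)*(J + 4*J²) = -3*(J + 4*J²) = -12*J² - 3*J)
(-1804 + 3262) + t(W(0)) = (-1804 + 3262) + (-3*0*(1 + 4*0))² = 1458 + (-3*0*(1 + 0))² = 1458 + (-3*0*1)² = 1458 + 0² = 1458 + 0 = 1458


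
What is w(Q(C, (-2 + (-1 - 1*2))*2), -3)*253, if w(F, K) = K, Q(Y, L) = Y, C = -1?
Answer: -759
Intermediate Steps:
w(Q(C, (-2 + (-1 - 1*2))*2), -3)*253 = -3*253 = -759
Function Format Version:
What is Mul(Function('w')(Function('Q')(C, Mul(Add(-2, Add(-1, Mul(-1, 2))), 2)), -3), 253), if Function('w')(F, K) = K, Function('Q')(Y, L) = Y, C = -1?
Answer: -759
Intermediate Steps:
Mul(Function('w')(Function('Q')(C, Mul(Add(-2, Add(-1, Mul(-1, 2))), 2)), -3), 253) = Mul(-3, 253) = -759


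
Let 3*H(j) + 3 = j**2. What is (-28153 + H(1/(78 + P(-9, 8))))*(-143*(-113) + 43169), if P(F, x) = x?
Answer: -3088422621744/1849 ≈ -1.6703e+9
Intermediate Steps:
H(j) = -1 + j**2/3
(-28153 + H(1/(78 + P(-9, 8))))*(-143*(-113) + 43169) = (-28153 + (-1 + (1/(78 + 8))**2/3))*(-143*(-113) + 43169) = (-28153 + (-1 + (1/86)**2/3))*(16159 + 43169) = (-28153 + (-1 + (1/86)**2/3))*59328 = (-28153 + (-1 + (1/3)*(1/7396)))*59328 = (-28153 + (-1 + 1/22188))*59328 = (-28153 - 22187/22188)*59328 = -624680951/22188*59328 = -3088422621744/1849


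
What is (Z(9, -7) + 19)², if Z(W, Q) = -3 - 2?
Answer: 196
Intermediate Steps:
Z(W, Q) = -5
(Z(9, -7) + 19)² = (-5 + 19)² = 14² = 196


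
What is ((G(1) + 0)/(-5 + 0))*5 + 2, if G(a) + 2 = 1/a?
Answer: 3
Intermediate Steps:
G(a) = -2 + 1/a
((G(1) + 0)/(-5 + 0))*5 + 2 = (((-2 + 1/1) + 0)/(-5 + 0))*5 + 2 = (((-2 + 1) + 0)/(-5))*5 + 2 = ((-1 + 0)*(-⅕))*5 + 2 = -1*(-⅕)*5 + 2 = (⅕)*5 + 2 = 1 + 2 = 3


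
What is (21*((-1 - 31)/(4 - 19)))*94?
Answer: 21056/5 ≈ 4211.2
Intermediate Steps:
(21*((-1 - 31)/(4 - 19)))*94 = (21*(-32/(-15)))*94 = (21*(-32*(-1/15)))*94 = (21*(32/15))*94 = (224/5)*94 = 21056/5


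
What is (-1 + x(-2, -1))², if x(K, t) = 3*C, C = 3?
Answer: 64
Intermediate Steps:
x(K, t) = 9 (x(K, t) = 3*3 = 9)
(-1 + x(-2, -1))² = (-1 + 9)² = 8² = 64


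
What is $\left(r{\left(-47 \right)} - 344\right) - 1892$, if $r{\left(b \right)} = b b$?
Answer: $-27$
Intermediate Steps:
$r{\left(b \right)} = b^{2}$
$\left(r{\left(-47 \right)} - 344\right) - 1892 = \left(\left(-47\right)^{2} - 344\right) - 1892 = \left(2209 - 344\right) - 1892 = 1865 - 1892 = -27$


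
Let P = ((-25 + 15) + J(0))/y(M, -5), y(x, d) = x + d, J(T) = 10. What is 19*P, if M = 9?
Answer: 0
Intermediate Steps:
y(x, d) = d + x
P = 0 (P = ((-25 + 15) + 10)/(-5 + 9) = (-10 + 10)/4 = 0*(¼) = 0)
19*P = 19*0 = 0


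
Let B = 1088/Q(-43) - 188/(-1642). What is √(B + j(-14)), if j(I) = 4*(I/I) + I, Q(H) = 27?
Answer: 2*√415086927/7389 ≈ 5.5146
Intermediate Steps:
j(I) = 4 + I (j(I) = 4*1 + I = 4 + I)
B = 895786/22167 (B = 1088/27 - 188/(-1642) = 1088*(1/27) - 188*(-1/1642) = 1088/27 + 94/821 = 895786/22167 ≈ 40.411)
√(B + j(-14)) = √(895786/22167 + (4 - 14)) = √(895786/22167 - 10) = √(674116/22167) = 2*√415086927/7389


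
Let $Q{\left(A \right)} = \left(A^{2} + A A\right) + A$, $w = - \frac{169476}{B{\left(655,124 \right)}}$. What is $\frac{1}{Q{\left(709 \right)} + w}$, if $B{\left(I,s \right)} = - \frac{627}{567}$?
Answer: $\frac{209}{242299803} \approx 8.6257 \cdot 10^{-7}$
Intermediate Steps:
$B{\left(I,s \right)} = - \frac{209}{189}$ ($B{\left(I,s \right)} = \left(-627\right) \frac{1}{567} = - \frac{209}{189}$)
$w = \frac{32030964}{209}$ ($w = - \frac{169476}{- \frac{209}{189}} = \left(-169476\right) \left(- \frac{189}{209}\right) = \frac{32030964}{209} \approx 1.5326 \cdot 10^{5}$)
$Q{\left(A \right)} = A + 2 A^{2}$ ($Q{\left(A \right)} = \left(A^{2} + A^{2}\right) + A = 2 A^{2} + A = A + 2 A^{2}$)
$\frac{1}{Q{\left(709 \right)} + w} = \frac{1}{709 \left(1 + 2 \cdot 709\right) + \frac{32030964}{209}} = \frac{1}{709 \left(1 + 1418\right) + \frac{32030964}{209}} = \frac{1}{709 \cdot 1419 + \frac{32030964}{209}} = \frac{1}{1006071 + \frac{32030964}{209}} = \frac{1}{\frac{242299803}{209}} = \frac{209}{242299803}$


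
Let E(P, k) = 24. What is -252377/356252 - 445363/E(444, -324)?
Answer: -39666879131/2137512 ≈ -18558.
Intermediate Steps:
-252377/356252 - 445363/E(444, -324) = -252377/356252 - 445363/24 = -39666879131/2137512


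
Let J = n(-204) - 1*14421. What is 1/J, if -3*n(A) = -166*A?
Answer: -1/25709 ≈ -3.8897e-5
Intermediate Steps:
n(A) = 166*A/3 (n(A) = -(-166)*A/3 = 166*A/3)
J = -25709 (J = (166/3)*(-204) - 1*14421 = -11288 - 14421 = -25709)
1/J = 1/(-25709) = -1/25709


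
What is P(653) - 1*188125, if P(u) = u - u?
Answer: -188125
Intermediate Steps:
P(u) = 0
P(653) - 1*188125 = 0 - 1*188125 = 0 - 188125 = -188125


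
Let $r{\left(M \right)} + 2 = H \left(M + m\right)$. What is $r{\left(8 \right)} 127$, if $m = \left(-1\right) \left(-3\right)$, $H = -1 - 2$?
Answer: $-4445$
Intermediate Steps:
$H = -3$
$m = 3$
$r{\left(M \right)} = -11 - 3 M$ ($r{\left(M \right)} = -2 - 3 \left(M + 3\right) = -2 - 3 \left(3 + M\right) = -2 - \left(9 + 3 M\right) = -11 - 3 M$)
$r{\left(8 \right)} 127 = \left(-11 - 24\right) 127 = \left(-35\right) 127 = -4445$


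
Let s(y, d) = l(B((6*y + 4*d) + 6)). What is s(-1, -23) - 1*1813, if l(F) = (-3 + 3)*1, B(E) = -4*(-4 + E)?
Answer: -1813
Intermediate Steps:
B(E) = 16 - 4*E
l(F) = 0 (l(F) = 0*1 = 0)
s(y, d) = 0
s(-1, -23) - 1*1813 = 0 - 1*1813 = 0 - 1813 = -1813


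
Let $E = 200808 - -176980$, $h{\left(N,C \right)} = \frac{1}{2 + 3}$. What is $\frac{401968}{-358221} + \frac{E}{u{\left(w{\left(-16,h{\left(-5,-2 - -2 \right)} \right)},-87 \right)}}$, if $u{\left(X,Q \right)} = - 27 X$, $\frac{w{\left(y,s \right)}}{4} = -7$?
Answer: $\frac{116003185}{232659} \approx 498.6$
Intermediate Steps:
$h{\left(N,C \right)} = \frac{1}{5}$
$w{\left(y,s \right)} = -28$ ($w{\left(y,s \right)} = 4 \left(-7\right) = -28$)
$E = 377788$ ($E = 200808 + 176980 = 377788$)
$\frac{401968}{-358221} + \frac{E}{u{\left(w{\left(-16,h{\left(-5,-2 - -2 \right)} \right)},-87 \right)}} = \frac{401968}{-358221} + \frac{377788}{\left(-27\right) \left(-28\right)} = 401968 \left(- \frac{1}{358221}\right) + \frac{377788}{756} = - \frac{4144}{3693} + 377788 \cdot \frac{1}{756} = - \frac{4144}{3693} + \frac{94447}{189} = \frac{116003185}{232659}$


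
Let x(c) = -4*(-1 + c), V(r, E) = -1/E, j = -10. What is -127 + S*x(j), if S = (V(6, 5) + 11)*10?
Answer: 4625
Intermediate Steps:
x(c) = 4 - 4*c
S = 108 (S = (-1/5 + 11)*10 = (-1*⅕ + 11)*10 = (-⅕ + 11)*10 = (54/5)*10 = 108)
-127 + S*x(j) = -127 + 108*(4 - 4*(-10)) = -127 + 108*(4 + 40) = -127 + 108*44 = -127 + 4752 = 4625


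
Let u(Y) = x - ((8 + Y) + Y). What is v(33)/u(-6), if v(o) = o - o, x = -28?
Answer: 0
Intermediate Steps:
u(Y) = -36 - 2*Y (u(Y) = -28 - ((8 + Y) + Y) = -28 - (8 + 2*Y) = -28 + (-8 - 2*Y) = -36 - 2*Y)
v(o) = 0
v(33)/u(-6) = 0/(-36 - 2*(-6)) = 0/(-36 + 12) = 0/(-24) = 0*(-1/24) = 0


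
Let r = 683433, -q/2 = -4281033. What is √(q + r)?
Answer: √9245499 ≈ 3040.6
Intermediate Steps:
q = 8562066 (q = -2*(-4281033) = 8562066)
√(q + r) = √(8562066 + 683433) = √9245499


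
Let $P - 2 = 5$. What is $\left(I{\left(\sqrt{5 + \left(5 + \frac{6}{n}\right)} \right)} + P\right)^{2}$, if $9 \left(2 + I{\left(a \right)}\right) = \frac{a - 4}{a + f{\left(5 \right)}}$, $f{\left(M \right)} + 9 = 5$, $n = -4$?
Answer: $\frac{2116}{81} \approx 26.123$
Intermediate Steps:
$f{\left(M \right)} = -4$ ($f{\left(M \right)} = -9 + 5 = -4$)
$P = 7$ ($P = 2 + 5 = 7$)
$I{\left(a \right)} = - \frac{17}{9}$ ($I{\left(a \right)} = -2 + \frac{\left(a - 4\right) \frac{1}{a - 4}}{9} = -2 + \frac{\left(-4 + a\right) \frac{1}{-4 + a}}{9} = -2 + \frac{1}{9} \cdot 1 = -2 + \frac{1}{9} = - \frac{17}{9}$)
$\left(I{\left(\sqrt{5 + \left(5 + \frac{6}{n}\right)} \right)} + P\right)^{2} = \left(- \frac{17}{9} + 7\right)^{2} = \left(\frac{46}{9}\right)^{2} = \frac{2116}{81}$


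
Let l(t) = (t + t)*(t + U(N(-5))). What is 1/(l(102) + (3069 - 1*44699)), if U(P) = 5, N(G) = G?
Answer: -1/19802 ≈ -5.0500e-5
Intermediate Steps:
l(t) = 2*t*(5 + t) (l(t) = (t + t)*(t + 5) = (2*t)*(5 + t) = 2*t*(5 + t))
1/(l(102) + (3069 - 1*44699)) = 1/(2*102*(5 + 102) + (3069 - 1*44699)) = 1/(2*102*107 + (3069 - 44699)) = 1/(21828 - 41630) = 1/(-19802) = -1/19802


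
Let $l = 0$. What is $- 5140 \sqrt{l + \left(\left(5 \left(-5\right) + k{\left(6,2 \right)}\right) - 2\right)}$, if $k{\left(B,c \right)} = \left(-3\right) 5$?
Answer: $- 5140 i \sqrt{42} \approx - 33311.0 i$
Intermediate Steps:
$k{\left(B,c \right)} = -15$
$- 5140 \sqrt{l + \left(\left(5 \left(-5\right) + k{\left(6,2 \right)}\right) - 2\right)} = - 5140 \sqrt{0 + \left(\left(5 \left(-5\right) - 15\right) - 2\right)} = - 5140 \sqrt{0 - 42} = - 5140 \sqrt{-42} = - 5140 i \sqrt{42}$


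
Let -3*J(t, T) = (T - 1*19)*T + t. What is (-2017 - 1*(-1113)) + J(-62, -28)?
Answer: -1322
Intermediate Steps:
J(t, T) = -t/3 - T*(-19 + T)/3 (J(t, T) = -((T - 1*19)*T + t)/3 = -((T - 19)*T + t)/3 = -((-19 + T)*T + t)/3 = -(T*(-19 + T) + t)/3 = -(t + T*(-19 + T))/3 = -t/3 - T*(-19 + T)/3)
(-2017 - 1*(-1113)) + J(-62, -28) = (-2017 - 1*(-1113)) + (-⅓*(-62) - ⅓*(-28)² + (19/3)*(-28)) = (-2017 + 1113) + (62/3 - ⅓*784 - 532/3) = -904 + (62/3 - 784/3 - 532/3) = -904 - 418 = -1322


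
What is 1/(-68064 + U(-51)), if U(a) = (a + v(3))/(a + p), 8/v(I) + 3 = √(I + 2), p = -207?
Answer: -906119478/61673915961401 - 516*√5/308369579807005 ≈ -1.4692e-5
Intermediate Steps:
v(I) = 8/(-3 + √(2 + I)) (v(I) = 8/(-3 + √(I + 2)) = 8/(-3 + √(2 + I)))
U(a) = (a + 8/(-3 + √5))/(-207 + a) (U(a) = (a + 8/(-3 + √(2 + 3)))/(a - 207) = (a + 8/(-3 + √5))/(-207 + a))
1/(-68064 + U(-51)) = 1/(-68064 + (-8 - 51*(3 - √5))/((-207 - 51)*(3 - √5))) = 1/(-68064 + (-8 + (-153 + 51*√5))/((-258)*(3 - √5))) = 1/(-68064 - (-161 + 51*√5)/(258*(3 - √5)))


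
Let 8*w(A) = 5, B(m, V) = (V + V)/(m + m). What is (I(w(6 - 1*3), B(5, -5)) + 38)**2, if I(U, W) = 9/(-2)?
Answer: 4489/4 ≈ 1122.3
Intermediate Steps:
B(m, V) = V/m (B(m, V) = (2*V)/((2*m)) = (2*V)*(1/(2*m)) = V/m)
w(A) = 5/8 (w(A) = (1/8)*5 = 5/8)
I(U, W) = -9/2 (I(U, W) = 9*(-1/2) = -9/2)
(I(w(6 - 1*3), B(5, -5)) + 38)**2 = (-9/2 + 38)**2 = (67/2)**2 = 4489/4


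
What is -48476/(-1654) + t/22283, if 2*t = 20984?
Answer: 548772238/18428041 ≈ 29.779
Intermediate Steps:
t = 10492 (t = (½)*20984 = 10492)
-48476/(-1654) + t/22283 = -48476/(-1654) + 10492/22283 = -48476*(-1/1654) + 10492*(1/22283) = 24238/827 + 10492/22283 = 548772238/18428041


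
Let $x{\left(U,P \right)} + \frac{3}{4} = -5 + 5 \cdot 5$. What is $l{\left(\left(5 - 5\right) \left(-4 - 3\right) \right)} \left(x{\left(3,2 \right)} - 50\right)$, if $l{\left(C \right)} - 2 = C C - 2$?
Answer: $0$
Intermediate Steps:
$x{\left(U,P \right)} = \frac{77}{4}$ ($x{\left(U,P \right)} = - \frac{3}{4} + \left(-5 + 5 \cdot 5\right) = - \frac{3}{4} + \left(-5 + 25\right) = - \frac{3}{4} + 20 = \frac{77}{4}$)
$l{\left(C \right)} = C^{2}$ ($l{\left(C \right)} = 2 + \left(C C - 2\right) = 2 + \left(C^{2} - 2\right) = 2 + \left(-2 + C^{2}\right) = C^{2}$)
$l{\left(\left(5 - 5\right) \left(-4 - 3\right) \right)} \left(x{\left(3,2 \right)} - 50\right) = \left(\left(5 - 5\right) \left(-4 - 3\right)\right)^{2} \left(\frac{77}{4} - 50\right) = \left(0 \left(-7\right)\right)^{2} \left(- \frac{123}{4}\right) = 0^{2} \left(- \frac{123}{4}\right) = 0 \left(- \frac{123}{4}\right) = 0$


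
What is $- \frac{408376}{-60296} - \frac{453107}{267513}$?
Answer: $\frac{10240668652}{2016245481} \approx 5.0791$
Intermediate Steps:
$- \frac{408376}{-60296} - \frac{453107}{267513} = \left(-408376\right) \left(- \frac{1}{60296}\right) - \frac{453107}{267513} = \frac{51047}{7537} - \frac{453107}{267513} = \frac{10240668652}{2016245481}$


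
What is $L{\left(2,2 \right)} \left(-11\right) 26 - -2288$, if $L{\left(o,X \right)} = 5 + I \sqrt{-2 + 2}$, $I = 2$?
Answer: $858$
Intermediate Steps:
$L{\left(o,X \right)} = 5$ ($L{\left(o,X \right)} = 5 + 2 \sqrt{-2 + 2} = 5 + 2 \sqrt{0} = 5 + 2 \cdot 0 = 5 + 0 = 5$)
$L{\left(2,2 \right)} \left(-11\right) 26 - -2288 = 5 \left(-11\right) 26 - -2288 = \left(-55\right) 26 + 2288 = -1430 + 2288 = 858$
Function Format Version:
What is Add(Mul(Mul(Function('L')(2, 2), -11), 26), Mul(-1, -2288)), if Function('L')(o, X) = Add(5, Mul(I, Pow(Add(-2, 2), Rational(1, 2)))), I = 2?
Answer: 858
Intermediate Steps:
Function('L')(o, X) = 5 (Function('L')(o, X) = Add(5, Mul(2, Pow(Add(-2, 2), Rational(1, 2)))) = Add(5, Mul(2, Pow(0, Rational(1, 2)))) = Add(5, Mul(2, 0)) = Add(5, 0) = 5)
Add(Mul(Mul(Function('L')(2, 2), -11), 26), Mul(-1, -2288)) = Add(Mul(Mul(5, -11), 26), Mul(-1, -2288)) = Add(Mul(-55, 26), 2288) = Add(-1430, 2288) = 858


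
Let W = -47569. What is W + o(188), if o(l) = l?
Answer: -47381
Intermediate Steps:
W + o(188) = -47569 + 188 = -47381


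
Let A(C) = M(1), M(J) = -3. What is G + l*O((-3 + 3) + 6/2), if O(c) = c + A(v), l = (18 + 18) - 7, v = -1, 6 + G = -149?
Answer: -155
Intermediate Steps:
G = -155 (G = -6 - 149 = -155)
A(C) = -3
l = 29 (l = 36 - 7 = 29)
O(c) = -3 + c (O(c) = c - 3 = -3 + c)
G + l*O((-3 + 3) + 6/2) = -155 + 29*(-3 + ((-3 + 3) + 6/2)) = -155 + 29*(-3 + (0 + 6*(½))) = -155 + 29*(-3 + (0 + 3)) = -155 + 29*(-3 + 3) = -155 + 29*0 = -155 + 0 = -155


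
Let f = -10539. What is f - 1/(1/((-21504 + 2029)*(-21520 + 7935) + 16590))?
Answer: -264595004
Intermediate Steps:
f - 1/(1/((-21504 + 2029)*(-21520 + 7935) + 16590)) = -10539 - 1/(1/((-21504 + 2029)*(-21520 + 7935) + 16590)) = -10539 - 1/(1/(-19475*(-13585) + 16590)) = -10539 - 1/(1/(264567875 + 16590)) = -10539 - 1/(1/264584465) = -10539 - 1/1/264584465 = -10539 - 1*264584465 = -10539 - 264584465 = -264595004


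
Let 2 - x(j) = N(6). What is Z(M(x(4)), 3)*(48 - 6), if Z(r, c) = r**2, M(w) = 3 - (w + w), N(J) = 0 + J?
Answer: 5082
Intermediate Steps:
N(J) = J
x(j) = -4 (x(j) = 2 - 1*6 = 2 - 6 = -4)
M(w) = 3 - 2*w
Z(M(x(4)), 3)*(48 - 6) = (3 - 2*(-4))**2*(48 - 6) = (3 + 8)**2*42 = 11**2*42 = 121*42 = 5082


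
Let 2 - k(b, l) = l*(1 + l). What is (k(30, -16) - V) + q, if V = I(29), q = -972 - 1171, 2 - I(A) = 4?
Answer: -2379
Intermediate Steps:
k(b, l) = 2 - l*(1 + l)
I(A) = -2 (I(A) = 2 - 1*4 = 2 - 4 = -2)
q = -2143
V = -2
(k(30, -16) - V) + q = ((2 - 1*(-16) - 1*(-16)²) - 1*(-2)) - 2143 = ((2 + 16 - 1*256) + 2) - 2143 = ((2 + 16 - 256) + 2) - 2143 = (-238 + 2) - 2143 = -236 - 2143 = -2379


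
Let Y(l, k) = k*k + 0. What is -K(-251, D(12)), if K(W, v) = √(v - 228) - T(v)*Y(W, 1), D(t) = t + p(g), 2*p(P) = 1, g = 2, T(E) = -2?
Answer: -2 - I*√862/2 ≈ -2.0 - 14.68*I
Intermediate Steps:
p(P) = ½ (p(P) = (½)*1 = ½)
Y(l, k) = k² (Y(l, k) = k² + 0 = k²)
D(t) = ½ + t (D(t) = t + ½ = ½ + t)
K(W, v) = 2 + √(-228 + v) (K(W, v) = √(v - 228) - (-2)*1² = √(-228 + v) - (-2) = √(-228 + v) - 1*(-2) = √(-228 + v) + 2 = 2 + √(-228 + v))
-K(-251, D(12)) = -(2 + √(-228 + (½ + 12))) = -(2 + √(-228 + 25/2)) = -(2 + √(-431/2)) = -(2 + I*√862/2) = -2 - I*√862/2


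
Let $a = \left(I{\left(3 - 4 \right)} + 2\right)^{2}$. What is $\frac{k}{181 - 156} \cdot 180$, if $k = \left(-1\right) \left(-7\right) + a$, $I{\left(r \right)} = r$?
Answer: $\frac{288}{5} \approx 57.6$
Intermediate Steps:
$a = 1$ ($a = \left(\left(3 - 4\right) + 2\right)^{2} = \left(-1 + 2\right)^{2} = 1^{2} = 1$)
$k = 8$ ($k = \left(-1\right) \left(-7\right) + 1 = 7 + 1 = 8$)
$\frac{k}{181 - 156} \cdot 180 = \frac{1}{181 - 156} \cdot 8 \cdot 180 = \frac{1}{25} \cdot 8 \cdot 180 = \frac{8}{25} \cdot 180 = \frac{288}{5}$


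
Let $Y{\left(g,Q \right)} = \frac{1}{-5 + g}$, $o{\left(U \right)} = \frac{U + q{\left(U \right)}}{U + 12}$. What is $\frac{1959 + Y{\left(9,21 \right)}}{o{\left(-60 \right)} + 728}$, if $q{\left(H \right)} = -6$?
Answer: $\frac{15674}{5835} \approx 2.6862$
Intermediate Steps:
$o{\left(U \right)} = \frac{-6 + U}{12 + U}$ ($o{\left(U \right)} = \frac{U - 6}{U + 12} = \frac{-6 + U}{12 + U}$)
$\frac{1959 + Y{\left(9,21 \right)}}{o{\left(-60 \right)} + 728} = \frac{1959 + \frac{1}{-5 + 9}}{\frac{-6 - 60}{12 - 60} + 728} = \frac{1959 + \frac{1}{4}}{\frac{1}{-48} \left(-66\right) + 728} = \frac{1959 + \frac{1}{4}}{\left(- \frac{1}{48}\right) \left(-66\right) + 728} = \frac{7837}{4 \left(\frac{11}{8} + 728\right)} = \frac{7837}{4 \cdot \frac{5835}{8}} = \frac{7837}{4} \cdot \frac{8}{5835} = \frac{15674}{5835}$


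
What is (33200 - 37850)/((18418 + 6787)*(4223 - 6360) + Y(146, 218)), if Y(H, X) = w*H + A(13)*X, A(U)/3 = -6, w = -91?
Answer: 930/10776059 ≈ 8.6302e-5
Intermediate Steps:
A(U) = -18 (A(U) = 3*(-6) = -18)
Y(H, X) = -91*H - 18*X
(33200 - 37850)/((18418 + 6787)*(4223 - 6360) + Y(146, 218)) = (33200 - 37850)/((18418 + 6787)*(4223 - 6360) + (-91*146 - 18*218)) = -4650/(25205*(-2137) + (-13286 - 3924)) = -4650/(-53863085 - 17210) = -4650/(-53880295) = -4650*(-1/53880295) = 930/10776059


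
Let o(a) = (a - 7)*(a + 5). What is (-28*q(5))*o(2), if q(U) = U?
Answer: 4900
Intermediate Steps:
o(a) = (-7 + a)*(5 + a)
(-28*q(5))*o(2) = (-28*5)*(-35 + 2² - 2*2) = -140*(-35 + 4 - 4) = -140*(-35) = 4900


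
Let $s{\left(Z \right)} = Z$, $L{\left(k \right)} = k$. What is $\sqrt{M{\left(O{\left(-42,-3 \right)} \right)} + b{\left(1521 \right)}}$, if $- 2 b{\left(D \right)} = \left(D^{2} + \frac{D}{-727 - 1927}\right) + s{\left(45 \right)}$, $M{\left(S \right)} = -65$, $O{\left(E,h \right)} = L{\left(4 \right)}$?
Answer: $\frac{i \sqrt{8148225000161}}{2654} \approx 1075.6 i$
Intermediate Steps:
$O{\left(E,h \right)} = 4$
$b{\left(D \right)} = - \frac{45}{2} - \frac{D^{2}}{2} + \frac{D}{5308}$ ($b{\left(D \right)} = - \frac{\left(D^{2} + \frac{D}{-727 - 1927}\right) + 45}{2} = - \frac{\left(D^{2} + \frac{D}{-2654}\right) + 45}{2} = - \frac{\left(D^{2} - \frac{D}{2654}\right) + 45}{2} = - \frac{45 + D^{2} - \frac{D}{2654}}{2} = - \frac{45}{2} - \frac{D^{2}}{2} + \frac{D}{5308}$)
$\sqrt{M{\left(O{\left(-42,-3 \right)} \right)} + b{\left(1521 \right)}} = \sqrt{-65 - \left(\frac{117909}{5308} + \frac{2313441}{2}\right)} = \sqrt{-65 - \frac{6139990323}{5308}} = \sqrt{- \frac{6140335343}{5308}} = \frac{i \sqrt{8148225000161}}{2654}$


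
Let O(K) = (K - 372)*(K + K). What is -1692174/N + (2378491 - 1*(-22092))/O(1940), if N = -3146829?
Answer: 121422721561/130236762880 ≈ 0.93232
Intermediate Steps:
O(K) = 2*K*(-372 + K) (O(K) = (-372 + K)*(2*K) = 2*K*(-372 + K))
-1692174/N + (2378491 - 1*(-22092))/O(1940) = -1692174/(-3146829) + (2378491 - 1*(-22092))/((2*1940*(-372 + 1940))) = -1692174*(-1/3146829) + (2378491 + 22092)/((2*1940*1568)) = 564058/1048943 + 2400583/6083840 = 121422721561/130236762880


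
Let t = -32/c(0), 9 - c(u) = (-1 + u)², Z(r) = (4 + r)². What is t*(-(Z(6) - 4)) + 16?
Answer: 400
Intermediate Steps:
c(u) = 9 - (-1 + u)²
t = -4 (t = -32/(9 - (-1 + 0)²) = -32/(9 - 1*(-1)²) = -32/(9 - 1*1) = -32/(9 - 1) = -32/8 = -32*⅛ = -4)
t*(-(Z(6) - 4)) + 16 = -(-4)*((4 + 6)² - 4) + 16 = -(-4)*(10² - 4) + 16 = -(-4)*(100 - 4) + 16 = -(-4)*96 + 16 = -4*(-96) + 16 = 384 + 16 = 400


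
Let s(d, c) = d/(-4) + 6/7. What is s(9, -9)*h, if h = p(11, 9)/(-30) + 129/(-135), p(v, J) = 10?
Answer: 377/210 ≈ 1.7952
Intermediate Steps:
s(d, c) = 6/7 - d/4 (s(d, c) = d*(-¼) + 6*(⅐) = -d/4 + 6/7 = 6/7 - d/4)
h = -58/45 (h = 10/(-30) + 129/(-135) = 10*(-1/30) + 129*(-1/135) = -⅓ - 43/45 = -58/45 ≈ -1.2889)
s(9, -9)*h = (6/7 - ¼*9)*(-58/45) = (6/7 - 9/4)*(-58/45) = -39/28*(-58/45) = 377/210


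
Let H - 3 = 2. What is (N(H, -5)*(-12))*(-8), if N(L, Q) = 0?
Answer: 0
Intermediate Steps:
H = 5 (H = 3 + 2 = 5)
(N(H, -5)*(-12))*(-8) = (0*(-12))*(-8) = 0*(-8) = 0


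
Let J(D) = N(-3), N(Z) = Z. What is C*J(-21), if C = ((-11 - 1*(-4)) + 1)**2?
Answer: -108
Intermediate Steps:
J(D) = -3
C = 36 (C = ((-11 + 4) + 1)**2 = (-7 + 1)**2 = (-6)**2 = 36)
C*J(-21) = 36*(-3) = -108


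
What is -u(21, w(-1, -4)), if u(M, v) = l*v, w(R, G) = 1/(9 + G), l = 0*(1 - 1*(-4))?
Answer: 0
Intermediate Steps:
l = 0 (l = 0*(1 + 4) = 0*5 = 0)
u(M, v) = 0 (u(M, v) = 0*v = 0)
-u(21, w(-1, -4)) = -1*0 = 0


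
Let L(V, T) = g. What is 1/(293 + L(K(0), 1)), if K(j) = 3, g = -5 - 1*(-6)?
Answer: 1/294 ≈ 0.0034014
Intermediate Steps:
g = 1 (g = -5 + 6 = 1)
L(V, T) = 1
1/(293 + L(K(0), 1)) = 1/(293 + 1) = 1/294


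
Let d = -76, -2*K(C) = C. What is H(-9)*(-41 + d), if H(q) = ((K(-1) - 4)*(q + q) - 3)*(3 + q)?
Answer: 42120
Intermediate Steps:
K(C) = -C/2
H(q) = (-3 - 7*q)*(3 + q) (H(q) = ((-1/2*(-1) - 4)*(q + q) - 3)*(3 + q) = ((1/2 - 4)*(2*q) - 3)*(3 + q) = (-7*q - 3)*(3 + q) = (-3 - 7*q)*(3 + q))
H(-9)*(-41 + d) = (-9 - 24*(-9) - 7*(-9)**2)*(-41 - 76) = (-9 + 216 - 7*81)*(-117) = (-9 + 216 - 567)*(-117) = -360*(-117) = 42120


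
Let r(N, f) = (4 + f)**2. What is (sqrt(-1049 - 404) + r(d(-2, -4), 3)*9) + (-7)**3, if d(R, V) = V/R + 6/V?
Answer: 98 + I*sqrt(1453) ≈ 98.0 + 38.118*I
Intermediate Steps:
d(R, V) = 6/V + V/R
(sqrt(-1049 - 404) + r(d(-2, -4), 3)*9) + (-7)**3 = (sqrt(-1049 - 404) + (4 + 3)**2*9) + (-7)**3 = (sqrt(-1453) + 7**2*9) - 343 = (I*sqrt(1453) + 49*9) - 343 = (I*sqrt(1453) + 441) - 343 = (441 + I*sqrt(1453)) - 343 = 98 + I*sqrt(1453)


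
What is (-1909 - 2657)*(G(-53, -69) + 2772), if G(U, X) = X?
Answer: -12341898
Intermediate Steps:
(-1909 - 2657)*(G(-53, -69) + 2772) = (-1909 - 2657)*(-69 + 2772) = -4566*2703 = -12341898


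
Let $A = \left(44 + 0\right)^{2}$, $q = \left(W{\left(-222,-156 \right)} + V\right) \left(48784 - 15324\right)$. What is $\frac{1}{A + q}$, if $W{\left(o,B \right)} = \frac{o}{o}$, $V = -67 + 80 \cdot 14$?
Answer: $\frac{1}{35268776} \approx 2.8354 \cdot 10^{-8}$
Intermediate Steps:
$V = 1053$ ($V = -67 + 1120 = 1053$)
$W{\left(o,B \right)} = 1$
$q = 35266840$ ($q = \left(1 + 1053\right) \left(48784 - 15324\right) = 1054 \cdot 33460 = 35266840$)
$A = 1936$ ($A = 44^{2} = 1936$)
$\frac{1}{A + q} = \frac{1}{1936 + 35266840} = \frac{1}{35268776}$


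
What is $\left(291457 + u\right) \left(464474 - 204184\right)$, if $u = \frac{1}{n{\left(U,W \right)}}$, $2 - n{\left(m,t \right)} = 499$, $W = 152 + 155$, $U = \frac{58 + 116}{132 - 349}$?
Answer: $\frac{37704080977120}{497} \approx 7.5863 \cdot 10^{10}$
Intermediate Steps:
$U = - \frac{174}{217}$ ($U = \frac{174}{-217} = 174 \left(- \frac{1}{217}\right) = - \frac{174}{217} \approx -0.80184$)
$W = 307$
$n{\left(m,t \right)} = -497$ ($n{\left(m,t \right)} = 2 - 499 = -497$)
$u = - \frac{1}{497}$ ($u = \frac{1}{-497} = - \frac{1}{497} \approx -0.0020121$)
$\left(291457 + u\right) \left(464474 - 204184\right) = \left(291457 - \frac{1}{497}\right) \left(464474 - 204184\right) = \frac{144854128}{497} \cdot 260290 = \frac{37704080977120}{497}$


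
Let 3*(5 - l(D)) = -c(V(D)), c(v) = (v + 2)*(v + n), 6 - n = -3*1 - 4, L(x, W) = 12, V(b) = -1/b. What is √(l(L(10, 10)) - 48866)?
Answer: 97*I*√6729/36 ≈ 221.03*I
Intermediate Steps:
n = 13 (n = 6 - (-3*1 - 4) = 6 - (-3 - 4) = 6 - 1*(-7) = 6 + 7 = 13)
c(v) = (2 + v)*(13 + v) (c(v) = (v + 2)*(v + 13) = (2 + v)*(13 + v))
l(D) = 41/3 - 5/D + 1/(3*D²) (l(D) = 5 - (-1)*(26 + (-1/D)² + 15*(-1/D))/3 = 5 - (-1)*(26 + D⁻² - 15/D)/3 = 5 - (-26 - 1/D² + 15/D)/3 = 5 + (26/3 - 5/D + 1/(3*D²)) = 41/3 - 5/D + 1/(3*D²))
√(l(L(10, 10)) - 48866) = √((41/3 - 5/12 + (⅓)/12²) - 48866) = √((41/3 - 5*1/12 + (⅓)*(1/144)) - 48866) = √((41/3 - 5/12 + 1/432) - 48866) = √(5725/432 - 48866) = √(-21104387/432) = 97*I*√6729/36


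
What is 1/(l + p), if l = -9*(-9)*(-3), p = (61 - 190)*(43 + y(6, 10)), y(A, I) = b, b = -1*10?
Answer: -1/4500 ≈ -0.00022222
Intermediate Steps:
b = -10
y(A, I) = -10
p = -4257 (p = (61 - 190)*(43 - 10) = -129*33 = -4257)
l = -243 (l = 81*(-3) = -243)
1/(l + p) = 1/(-243 - 4257) = 1/(-4500) = -1/4500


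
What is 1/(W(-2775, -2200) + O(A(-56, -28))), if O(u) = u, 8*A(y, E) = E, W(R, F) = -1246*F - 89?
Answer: 2/5482215 ≈ 3.6482e-7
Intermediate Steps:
W(R, F) = -89 - 1246*F
A(y, E) = E/8
1/(W(-2775, -2200) + O(A(-56, -28))) = 1/((-89 - 1246*(-2200)) + (⅛)*(-28)) = 1/((-89 + 2741200) - 7/2) = 1/(2741111 - 7/2) = 1/(5482215/2) = 2/5482215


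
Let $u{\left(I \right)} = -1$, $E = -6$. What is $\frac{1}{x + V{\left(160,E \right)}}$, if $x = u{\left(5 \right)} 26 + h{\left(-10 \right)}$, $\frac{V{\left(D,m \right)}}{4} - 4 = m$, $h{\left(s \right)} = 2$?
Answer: $- \frac{1}{32} \approx -0.03125$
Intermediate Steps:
$V{\left(D,m \right)} = 16 + 4 m$
$x = -24$ ($x = \left(-1\right) 26 + 2 = -26 + 2 = -24$)
$\frac{1}{x + V{\left(160,E \right)}} = \frac{1}{-24 + \left(16 + 4 \left(-6\right)\right)} = \frac{1}{-24 + \left(16 - 24\right)} = \frac{1}{-24 - 8} = \frac{1}{-32} = - \frac{1}{32}$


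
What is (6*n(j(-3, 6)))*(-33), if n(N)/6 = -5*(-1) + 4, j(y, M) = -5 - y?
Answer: -10692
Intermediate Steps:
n(N) = 54 (n(N) = 6*(-5*(-1) + 4) = 6*(5 + 4) = 6*9 = 54)
(6*n(j(-3, 6)))*(-33) = (6*54)*(-33) = 324*(-33) = -10692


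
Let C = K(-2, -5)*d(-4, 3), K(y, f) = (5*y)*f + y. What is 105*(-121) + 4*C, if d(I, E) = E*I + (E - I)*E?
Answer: -10977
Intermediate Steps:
K(y, f) = y + 5*f*y (K(y, f) = 5*f*y + y = y + 5*f*y)
d(I, E) = E*I + E*(E - I)
C = 432 (C = -2*(1 + 5*(-5))*3² = -2*(1 - 25)*9 = -2*(-24)*9 = 48*9 = 432)
105*(-121) + 4*C = 105*(-121) + 4*432 = -12705 + 1728 = -10977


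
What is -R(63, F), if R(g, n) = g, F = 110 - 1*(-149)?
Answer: -63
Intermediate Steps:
F = 259 (F = 110 + 149 = 259)
-R(63, F) = -1*63 = -63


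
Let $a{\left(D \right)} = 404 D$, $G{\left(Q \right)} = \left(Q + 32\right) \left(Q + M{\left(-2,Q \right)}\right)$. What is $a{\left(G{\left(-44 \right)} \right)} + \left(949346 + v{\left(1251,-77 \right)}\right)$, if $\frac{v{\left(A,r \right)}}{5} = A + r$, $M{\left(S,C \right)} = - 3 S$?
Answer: $1139440$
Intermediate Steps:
$v{\left(A,r \right)} = 5 A + 5 r$ ($v{\left(A,r \right)} = 5 \left(A + r\right) = 5 A + 5 r$)
$G{\left(Q \right)} = \left(6 + Q\right) \left(32 + Q\right)$ ($G{\left(Q \right)} = \left(Q + 32\right) \left(Q - -6\right) = \left(32 + Q\right) \left(Q + 6\right) = \left(32 + Q\right) \left(6 + Q\right) = \left(6 + Q\right) \left(32 + Q\right)$)
$a{\left(G{\left(-44 \right)} \right)} + \left(949346 + v{\left(1251,-77 \right)}\right) = 404 \left(192 + \left(-44\right)^{2} + 38 \left(-44\right)\right) + \left(949346 + \left(5 \cdot 1251 + 5 \left(-77\right)\right)\right) = 404 \left(192 + 1936 - 1672\right) + \left(949346 + \left(6255 - 385\right)\right) = 404 \cdot 456 + \left(949346 + 5870\right) = 184224 + 955216 = 1139440$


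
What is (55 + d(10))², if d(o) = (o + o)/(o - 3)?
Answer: 164025/49 ≈ 3347.4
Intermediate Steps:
d(o) = 2*o/(-3 + o) (d(o) = (2*o)/(-3 + o) = 2*o/(-3 + o))
(55 + d(10))² = (55 + 2*10/(-3 + 10))² = (55 + 2*10/7)² = (55 + 2*10*(⅐))² = (55 + 20/7)² = (405/7)² = 164025/49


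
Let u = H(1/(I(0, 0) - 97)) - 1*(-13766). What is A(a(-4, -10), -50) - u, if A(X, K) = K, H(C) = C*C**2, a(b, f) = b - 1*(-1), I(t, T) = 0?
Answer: -12609490167/912673 ≈ -13816.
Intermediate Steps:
a(b, f) = 1 + b (a(b, f) = b + 1 = 1 + b)
H(C) = C**3
u = 12563856517/912673 (u = (1/(0 - 97))**3 - 1*(-13766) = (1/(-97))**3 + 13766 = (-1/97)**3 + 13766 = -1/912673 + 13766 = 12563856517/912673 ≈ 13766.)
A(a(-4, -10), -50) - u = -50 - 1*12563856517/912673 = -50 - 12563856517/912673 = -12609490167/912673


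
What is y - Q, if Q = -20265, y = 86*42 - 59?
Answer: 23818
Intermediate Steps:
y = 3553 (y = 3612 - 59 = 3553)
y - Q = 3553 - 1*(-20265) = 3553 + 20265 = 23818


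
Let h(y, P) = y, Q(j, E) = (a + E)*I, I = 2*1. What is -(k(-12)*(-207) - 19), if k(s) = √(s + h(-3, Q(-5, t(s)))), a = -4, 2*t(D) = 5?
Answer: 19 + 207*I*√15 ≈ 19.0 + 801.71*I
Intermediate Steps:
I = 2
t(D) = 5/2 (t(D) = (½)*5 = 5/2)
Q(j, E) = -8 + 2*E (Q(j, E) = (-4 + E)*2 = -8 + 2*E)
k(s) = √(-3 + s) (k(s) = √(s - 3) = √(-3 + s))
-(k(-12)*(-207) - 19) = -(√(-3 - 12)*(-207) - 19) = -(√(-15)*(-207) - 19) = -((I*√15)*(-207) - 19) = -(-207*I*√15 - 19) = -(-19 - 207*I*√15) = 19 + 207*I*√15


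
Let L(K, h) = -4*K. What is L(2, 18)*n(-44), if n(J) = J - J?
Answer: 0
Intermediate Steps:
n(J) = 0
L(2, 18)*n(-44) = -4*2*0 = -8*0 = 0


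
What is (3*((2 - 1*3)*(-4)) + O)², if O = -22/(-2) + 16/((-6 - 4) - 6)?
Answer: 484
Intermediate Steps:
O = 10 (O = -22*(-½) + 16/(-10 - 6) = 11 + 16/(-16) = 11 + 16*(-1/16) = 11 - 1 = 10)
(3*((2 - 1*3)*(-4)) + O)² = (3*((2 - 1*3)*(-4)) + 10)² = (3*((2 - 3)*(-4)) + 10)² = (3*(-1*(-4)) + 10)² = (3*4 + 10)² = (12 + 10)² = 22² = 484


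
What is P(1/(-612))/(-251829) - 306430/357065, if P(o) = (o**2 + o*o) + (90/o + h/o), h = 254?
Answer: -74750748121573/3367874249609544 ≈ -0.022195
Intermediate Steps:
P(o) = 2*o**2 + 344/o (P(o) = (o**2 + o*o) + (90/o + 254/o) = (o**2 + o**2) + 344/o = 2*o**2 + 344/o)
P(1/(-612))/(-251829) - 306430/357065 = (2*(172 + (1/(-612))**3)/(1/(-612)))/(-251829) - 306430/357065 = (2*(172 + (-1/612)**3)/(-1/612))*(-1/251829) - 306430*1/357065 = (2*(-612)*(172 - 1/229220928))*(-1/251829) - 61286/71413 = (2*(-612)*(39425999615/229220928))*(-1/251829) - 61286/71413 = -39425999615/187272*(-1/251829) - 61286/71413 = 39425999615/47160520488 - 61286/71413 = -74750748121573/3367874249609544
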